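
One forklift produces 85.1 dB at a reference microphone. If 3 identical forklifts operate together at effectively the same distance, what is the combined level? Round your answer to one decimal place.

L_total = L₁ + 10·log₁₀ N for N identical incoherent sources.
L_total = 85.1 + 10·log₁₀(3) = 85.1 + 4.771 = 89.87 dB.

89.9 dB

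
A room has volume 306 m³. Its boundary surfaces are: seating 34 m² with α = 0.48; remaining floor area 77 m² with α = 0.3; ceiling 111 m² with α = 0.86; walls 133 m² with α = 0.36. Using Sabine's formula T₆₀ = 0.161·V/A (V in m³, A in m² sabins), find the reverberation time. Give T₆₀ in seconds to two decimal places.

Summing Sᵢαᵢ: 34·0.48 + 77·0.3 + 111·0.86 + 133·0.36 = 182.76 m².
T₆₀ = 0.161 × 306 / 182.76 = 0.270 s.

0.27 s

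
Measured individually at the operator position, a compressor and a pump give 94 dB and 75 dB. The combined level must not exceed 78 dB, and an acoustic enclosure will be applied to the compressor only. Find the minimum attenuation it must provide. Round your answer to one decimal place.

19.0 dB

Everything except the compressor sums to 10^(75/10) = 3.162e+07 in linear terms, 75.00 dB.
The limit corresponds to 10^(78/10) = 6.310e+07; subtracting the fixed part leaves 3.147e+07 for the compressor, i.e. 74.98 dB.
So the compressor must be reduced from 94 to 74.98 dB: IL = 19.02 dB.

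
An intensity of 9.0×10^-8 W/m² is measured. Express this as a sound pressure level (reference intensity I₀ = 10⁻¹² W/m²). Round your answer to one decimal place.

I/I₀ = 9.0×10^-8/10⁻¹² = 9.0×10^4, and L = 10·log₁₀(I/I₀).
L = 10·(0.9542 + 4) = 49.54 dB.

49.5 dB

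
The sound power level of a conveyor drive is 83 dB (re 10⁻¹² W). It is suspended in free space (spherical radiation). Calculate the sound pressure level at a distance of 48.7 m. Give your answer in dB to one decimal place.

L_p = L_w − 10·log₁₀(4π·r²) with r = 48.7 m.
4π·r² = 2.98e+04 m², 10·log₁₀ of that is 44.743 dB.
L_p = 83 − 44.743 = 38.26 dB.

38.3 dB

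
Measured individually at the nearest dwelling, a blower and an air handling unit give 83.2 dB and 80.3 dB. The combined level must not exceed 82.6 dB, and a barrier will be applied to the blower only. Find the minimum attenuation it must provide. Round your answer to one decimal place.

4.5 dB

Fixed contribution from the other source: Σ 10^(L/10) = 10^(80.3/10) = 1.072e+08 (80.30 dB).
The limit corresponds to 10^(82.6/10) = 1.820e+08; subtracting the fixed part leaves 7.482e+07 for the blower, i.e. 78.74 dB.
So the blower must be reduced from 83.2 to 78.74 dB: IL = 4.46 dB.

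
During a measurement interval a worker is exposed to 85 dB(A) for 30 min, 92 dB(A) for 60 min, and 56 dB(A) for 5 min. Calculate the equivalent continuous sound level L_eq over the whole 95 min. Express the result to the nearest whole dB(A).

The energy average is taken in the linear domain: L_eq = 10·log₁₀[(Σ tᵢ·10^(Lᵢ/10))/T], T = 95 min.
Σ tᵢ·10^(Lᵢ/10) = 30·10^(85/10) + 60·10^(92/10) + 5·10^(56/10) = 1.046e+11.
L_eq = 10·log₁₀(1.046e+11/95) = 90.42 dB(A).

90 dB(A)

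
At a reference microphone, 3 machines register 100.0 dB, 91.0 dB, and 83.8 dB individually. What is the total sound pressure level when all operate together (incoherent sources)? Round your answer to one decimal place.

100.6 dB

Incoherent sources combine by intensity addition: L_total = 10·log₁₀(Σ 10^(L_i/10)).
Σ 10^(L/10) = 10^(100.0/10) + 10^(91.0/10) + 10^(83.8/10) = 1.150e+10.
L_total = 10·log₁₀(1.150e+10) = 100.61 dB.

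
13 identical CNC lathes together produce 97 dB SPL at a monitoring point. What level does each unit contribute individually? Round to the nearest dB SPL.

86 dB SPL

For N identical incoherent sources L_total = L₁ + 10·log₁₀ N, so L₁ = 97 − 10·log₁₀(13) = 97 − 11.139.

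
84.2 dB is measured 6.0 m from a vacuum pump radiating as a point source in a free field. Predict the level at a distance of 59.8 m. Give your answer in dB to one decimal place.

Spherical spreading from a point source gives a 20·log₁₀(r₂/r₁) drop.
L₂ = 84.2 − 20·log₁₀(59.8/6.0) = 84.2 − 19.971 = 64.23 dB.

64.2 dB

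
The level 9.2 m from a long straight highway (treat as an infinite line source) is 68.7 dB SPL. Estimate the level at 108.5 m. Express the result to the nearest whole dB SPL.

For a line source, L₂ = L₁ − 10·log₁₀(r₂/r₁).
L₂ = 68.7 − 10·log₁₀(108.5/9.2) = 68.7 − 10.716 = 57.98 dB SPL.

58 dB SPL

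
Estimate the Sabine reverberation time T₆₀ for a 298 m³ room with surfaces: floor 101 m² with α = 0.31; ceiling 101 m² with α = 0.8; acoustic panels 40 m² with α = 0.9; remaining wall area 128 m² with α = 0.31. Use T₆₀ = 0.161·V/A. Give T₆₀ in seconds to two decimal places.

0.26 s

Summing Sᵢαᵢ: 101·0.31 + 101·0.8 + 40·0.9 + 128·0.31 = 187.79 m².
T₆₀ = 0.161 × 298 / 187.79 = 0.255 s.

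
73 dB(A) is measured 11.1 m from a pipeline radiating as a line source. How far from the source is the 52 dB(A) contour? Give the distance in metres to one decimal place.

For a line source L₁ − L₂ = 10·log₁₀(r₂/r₁), so r₂ = r₁·10^((L₁−L₂)/10).
r₂ = 11.1·10^((73−52)/10) = 11.1·10^(21.0/10) = 1397.41 m.

1397.4 m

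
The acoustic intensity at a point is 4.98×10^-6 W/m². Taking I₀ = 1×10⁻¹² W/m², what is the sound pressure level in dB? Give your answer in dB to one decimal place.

L = 10·log₁₀(I/I₀) = 10·log₁₀(4.98×10^-6/10⁻¹²) = 10·log₁₀(4.98×10^6).
L = 10·(0.6972 + 6) = 66.97 dB.

67.0 dB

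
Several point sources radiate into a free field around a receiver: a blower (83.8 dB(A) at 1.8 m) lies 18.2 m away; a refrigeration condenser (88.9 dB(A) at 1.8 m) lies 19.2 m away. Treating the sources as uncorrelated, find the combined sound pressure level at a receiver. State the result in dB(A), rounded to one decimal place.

69.6 dB(A)

Propagate each source to the receiver with L = L_ref − 20·log₁₀(r/r_ref), then add intensities.
blower: 83.8 − 20·log₁₀(18.2/1.8) = 83.8 − 20.10 = 63.70 dB(A).
refrigeration condenser: 88.9 − 20·log₁₀(19.2/1.8) = 88.9 − 20.56 = 68.34 dB(A).
Σ 10^(L/10) = 9.169e+06 → L_total = 10·log₁₀(9.169e+06) = 69.62 dB(A).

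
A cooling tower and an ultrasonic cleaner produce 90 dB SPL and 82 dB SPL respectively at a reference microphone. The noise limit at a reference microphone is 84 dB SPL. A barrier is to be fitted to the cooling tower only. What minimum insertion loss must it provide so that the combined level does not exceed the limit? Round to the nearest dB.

Everything except the cooling tower sums to 10^(82/10) = 1.585e+08 in linear terms, 82.00 dB SPL.
The limit corresponds to 10^(84/10) = 2.512e+08; subtracting the fixed part leaves 9.270e+07 for the cooling tower, i.e. 79.67 dB SPL.
So the cooling tower must be reduced from 90 to 79.67 dB SPL: IL = 10.33 dB.

10 dB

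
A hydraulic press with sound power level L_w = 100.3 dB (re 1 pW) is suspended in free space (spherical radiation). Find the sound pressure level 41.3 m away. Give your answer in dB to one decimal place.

57.0 dB

L_p = L_w − 10·log₁₀(4π·r²) with r = 41.3 m.
4π·r² = 2.143e+04 m², 10·log₁₀ of that is 43.311 dB.
L_p = 100.3 − 43.311 = 56.99 dB.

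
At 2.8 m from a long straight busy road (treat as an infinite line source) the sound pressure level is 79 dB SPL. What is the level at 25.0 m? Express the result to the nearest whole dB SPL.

Cylindrical spreading from a line source gives a 10·log₁₀(r₂/r₁) drop.
L₂ = 79 − 10·log₁₀(25.0/2.8) = 79 − 9.508 = 69.49 dB SPL.

69 dB SPL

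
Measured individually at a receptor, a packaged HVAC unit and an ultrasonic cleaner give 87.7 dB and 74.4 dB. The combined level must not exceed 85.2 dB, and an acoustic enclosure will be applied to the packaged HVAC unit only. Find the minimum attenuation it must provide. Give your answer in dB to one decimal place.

The untreated sources together contribute 10^(74.4/10) = 2.754e+07, i.e. 74.40 dB.
To meet 85.2 dB overall, the treated packaged HVAC unit may contribute at most 10^(85.2/10) − 2.754e+07 = 3.036e+08, i.e. 84.82 dB.
Required insertion loss = 87.7 − 84.82 = 2.88 dB.

2.9 dB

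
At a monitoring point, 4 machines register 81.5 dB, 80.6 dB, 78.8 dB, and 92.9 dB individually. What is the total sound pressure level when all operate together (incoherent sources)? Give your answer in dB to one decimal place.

For uncorrelated sources the intensities add, so convert each level to linear form, sum, and take 10·log₁₀ of the total.
Σ 10^(L/10) = 10^(81.5/10) + 10^(80.6/10) + 10^(78.8/10) + 10^(92.9/10) = 2.282e+09.
L_total = 10·log₁₀(2.282e+09) = 93.58 dB.

93.6 dB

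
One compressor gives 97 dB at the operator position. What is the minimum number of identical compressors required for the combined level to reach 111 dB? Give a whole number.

Need L₁ + 10·log₁₀ N ≥ 111, i.e. log₁₀ N ≥ 1.40.
N ≥ 10^(14.0/10) = 25.119, so N = 26.

26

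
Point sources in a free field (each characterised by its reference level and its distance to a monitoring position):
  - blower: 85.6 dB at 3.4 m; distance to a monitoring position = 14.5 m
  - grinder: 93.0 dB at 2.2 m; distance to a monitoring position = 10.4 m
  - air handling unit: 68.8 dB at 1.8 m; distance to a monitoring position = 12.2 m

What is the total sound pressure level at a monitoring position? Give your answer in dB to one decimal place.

Apply inverse-square spreading to bring every level to the receiver, then sum 10^(L/10).
blower: 85.6 − 20·log₁₀(14.5/3.4) = 85.6 − 12.60 = 73.00 dB.
grinder: 93.0 − 20·log₁₀(10.4/2.2) = 93.0 − 13.49 = 79.51 dB.
air handling unit: 68.8 − 20·log₁₀(12.2/1.8) = 68.8 − 16.62 = 52.18 dB.
Σ 10^(L/10) = 1.094e+08 → L_total = 10·log₁₀(1.094e+08) = 80.39 dB.

80.4 dB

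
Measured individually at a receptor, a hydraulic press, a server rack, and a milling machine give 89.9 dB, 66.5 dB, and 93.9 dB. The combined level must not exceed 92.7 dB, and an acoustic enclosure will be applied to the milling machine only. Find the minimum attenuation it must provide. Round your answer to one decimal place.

4.5 dB

The untreated sources together contribute 10^(89.9/10) + 10^(66.5/10) = 9.817e+08, i.e. 89.92 dB.
To meet 92.7 dB overall, the treated milling machine may contribute at most 10^(92.7/10) − 9.817e+08 = 8.804e+08, i.e. 89.45 dB.
So the milling machine must be reduced from 93.9 to 89.45 dB: IL = 4.45 dB.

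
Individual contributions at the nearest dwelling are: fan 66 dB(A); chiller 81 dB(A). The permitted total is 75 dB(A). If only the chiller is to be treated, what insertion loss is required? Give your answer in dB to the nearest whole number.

7 dB

Fixed contribution from the other source: Σ 10^(L/10) = 10^(66/10) = 3.981e+06 (66.00 dB(A)).
The limit corresponds to 10^(75/10) = 3.162e+07; subtracting the fixed part leaves 2.764e+07 for the chiller, i.e. 74.42 dB(A).
So the chiller must be reduced from 81 to 74.42 dB(A): IL = 6.58 dB.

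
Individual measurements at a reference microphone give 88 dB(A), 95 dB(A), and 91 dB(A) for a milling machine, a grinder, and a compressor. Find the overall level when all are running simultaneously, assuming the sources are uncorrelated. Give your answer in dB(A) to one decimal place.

97.0 dB(A)

Incoherent sources combine by intensity addition: L_total = 10·log₁₀(Σ 10^(L_i/10)).
Σ 10^(L/10) = 10^(88/10) + 10^(95/10) + 10^(91/10) = 5.052e+09.
L_total = 10·log₁₀(5.052e+09) = 97.03 dB(A).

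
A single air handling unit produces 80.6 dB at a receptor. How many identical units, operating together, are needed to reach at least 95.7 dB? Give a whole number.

Need L₁ + 10·log₁₀ N ≥ 95.7, i.e. log₁₀ N ≥ 1.51.
N ≥ 10^(15.1/10) = 32.359, so N = 33.

33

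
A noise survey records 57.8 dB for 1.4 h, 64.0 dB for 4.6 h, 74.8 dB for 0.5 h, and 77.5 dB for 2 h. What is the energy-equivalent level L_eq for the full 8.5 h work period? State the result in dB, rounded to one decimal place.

72.2 dB

Weight each interval's intensity by its duration and average over T = 8.5 h:
Σ tᵢ·10^(Lᵢ/10) = 1.4·10^(57.8/10) + 4.6·10^(64.0/10) + 0.5·10^(74.8/10) + 2·10^(77.5/10) = 1.400e+08.
L_eq = 10·log₁₀(1.400e+08/8.5) = 72.17 dB.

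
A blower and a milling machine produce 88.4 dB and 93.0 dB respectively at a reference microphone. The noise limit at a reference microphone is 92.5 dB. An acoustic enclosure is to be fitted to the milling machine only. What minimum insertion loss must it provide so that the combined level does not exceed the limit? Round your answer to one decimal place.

2.6 dB

Everything except the milling machine sums to 10^(88.4/10) = 6.918e+08 in linear terms, 88.40 dB.
To meet 92.5 dB overall, the treated milling machine may contribute at most 10^(92.5/10) − 6.918e+08 = 1.086e+09, i.e. 90.36 dB.
Required insertion loss = 93.0 − 90.36 = 2.64 dB.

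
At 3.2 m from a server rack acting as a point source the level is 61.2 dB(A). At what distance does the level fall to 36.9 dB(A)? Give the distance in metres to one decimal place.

52.5 m

The 24.3 dB drop corresponds to a distance ratio of 10^(24.3/20) for a point source.
r₂ = 3.2·10^((61.2−36.9)/20) = 3.2·10^(24.3/20) = 52.50 m.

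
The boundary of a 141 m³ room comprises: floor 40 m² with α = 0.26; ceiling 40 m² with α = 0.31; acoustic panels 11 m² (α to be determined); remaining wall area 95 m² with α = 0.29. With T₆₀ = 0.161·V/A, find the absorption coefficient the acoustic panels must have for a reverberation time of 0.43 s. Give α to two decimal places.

0.22

From T₆₀ = 0.161·V/A, the target T₆₀ = 0.43 s needs A = 0.161·141/0.43 = 52.79 m².
Absorption from the other surfaces = 40·0.26 + 40·0.31 + 95·0.29 = 50.35 m², so the acoustic panels must supply 2.44 m² over 11 m².
α = 2.44/11 = 0.222.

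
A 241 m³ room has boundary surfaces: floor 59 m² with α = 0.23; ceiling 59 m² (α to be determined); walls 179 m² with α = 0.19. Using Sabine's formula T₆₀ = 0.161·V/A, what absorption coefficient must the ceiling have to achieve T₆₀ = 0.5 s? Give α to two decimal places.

Required total absorption A = 0.161·241/0.5 = 77.60 m².
Absorption from the other surfaces = 59·0.23 + 179·0.19 = 47.58 m², so the ceiling must supply 30.02 m² over 59 m².
α = 30.02/59 = 0.509.

0.51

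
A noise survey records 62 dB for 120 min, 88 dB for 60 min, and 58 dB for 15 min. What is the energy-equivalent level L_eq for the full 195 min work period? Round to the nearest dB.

L_eq = 10·log₁₀[(1/T)·Σ tᵢ·10^(Lᵢ/10)] with T = 195 min.
Σ tᵢ·10^(Lᵢ/10) = 120·10^(62/10) + 60·10^(88/10) + 15·10^(58/10) = 3.806e+10.
L_eq = 10·log₁₀(3.806e+10/195) = 82.90 dB.

83 dB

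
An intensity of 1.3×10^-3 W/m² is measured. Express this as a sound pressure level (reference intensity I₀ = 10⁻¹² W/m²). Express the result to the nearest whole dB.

Dividing by I₀ shifts the exponent by 12: I/I₀ = 1.3×10^9.
L = 10·(0.1139 + 9) = 91.14 dB.

91 dB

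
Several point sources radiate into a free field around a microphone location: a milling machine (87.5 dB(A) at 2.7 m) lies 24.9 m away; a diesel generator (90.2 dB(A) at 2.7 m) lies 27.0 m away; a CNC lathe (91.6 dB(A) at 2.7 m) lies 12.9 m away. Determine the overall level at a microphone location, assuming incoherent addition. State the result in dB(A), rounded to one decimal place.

79.1 dB(A)

Apply inverse-square spreading to bring every level to the receiver, then sum 10^(L/10).
milling machine: 87.5 − 20·log₁₀(24.9/2.7) = 87.5 − 19.30 = 68.20 dB(A).
diesel generator: 90.2 − 20·log₁₀(27.0/2.7) = 90.2 − 20.00 = 70.20 dB(A).
CNC lathe: 91.6 − 20·log₁₀(12.9/2.7) = 91.6 − 13.58 = 78.02 dB(A).
Σ 10^(L/10) = 8.040e+07 → L_total = 10·log₁₀(8.040e+07) = 79.05 dB(A).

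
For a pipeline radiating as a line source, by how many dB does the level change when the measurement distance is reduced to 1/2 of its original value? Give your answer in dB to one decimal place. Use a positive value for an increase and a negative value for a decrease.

A line source loses 3 dB per doubling of distance; generally ΔL = −10·log₁₀(r₂/r₁).
ΔL = −10·log₁₀(0.5) = +3.01 dB.

+3.0 dB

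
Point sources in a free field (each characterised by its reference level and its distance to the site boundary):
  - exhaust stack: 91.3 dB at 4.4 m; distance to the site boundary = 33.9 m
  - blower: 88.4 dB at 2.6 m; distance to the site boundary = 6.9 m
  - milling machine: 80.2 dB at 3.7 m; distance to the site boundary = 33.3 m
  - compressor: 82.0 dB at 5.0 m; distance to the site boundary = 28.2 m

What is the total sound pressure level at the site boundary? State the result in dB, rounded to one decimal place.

Propagate each source to the receiver with L = L_ref − 20·log₁₀(r/r_ref), then add intensities.
exhaust stack: 91.3 − 20·log₁₀(33.9/4.4) = 91.3 − 17.73 = 73.57 dB.
blower: 88.4 − 20·log₁₀(6.9/2.6) = 88.4 − 8.48 = 79.92 dB.
milling machine: 80.2 − 20·log₁₀(33.3/3.7) = 80.2 − 19.08 = 61.12 dB.
compressor: 82.0 − 20·log₁₀(28.2/5.0) = 82.0 − 15.03 = 66.97 dB.
Σ 10^(L/10) = 1.272e+08 → L_total = 10·log₁₀(1.272e+08) = 81.05 dB.

81.0 dB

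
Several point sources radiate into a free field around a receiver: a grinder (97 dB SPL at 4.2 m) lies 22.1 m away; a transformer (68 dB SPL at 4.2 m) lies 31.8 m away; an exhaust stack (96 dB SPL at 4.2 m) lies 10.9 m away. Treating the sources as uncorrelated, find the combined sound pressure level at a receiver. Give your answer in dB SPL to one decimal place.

88.9 dB SPL

Propagate each source to the receiver with L = L_ref − 20·log₁₀(r/r_ref), then add intensities.
grinder: 97 − 20·log₁₀(22.1/4.2) = 97 − 14.42 = 82.58 dB SPL.
transformer: 68 − 20·log₁₀(31.8/4.2) = 68 − 17.58 = 50.42 dB SPL.
exhaust stack: 96 − 20·log₁₀(10.9/4.2) = 96 − 8.28 = 87.72 dB SPL.
Σ 10^(L/10) = 7.722e+08 → L_total = 10·log₁₀(7.722e+08) = 88.88 dB SPL.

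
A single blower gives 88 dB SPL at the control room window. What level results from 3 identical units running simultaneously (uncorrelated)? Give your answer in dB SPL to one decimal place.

92.8 dB SPL

With 3 equal, uncorrelated contributions the intensity is 3× that of one unit, giving a rise of 10·log₁₀ 3.
L_total = 88 + 10·log₁₀(3) = 88 + 4.771 = 92.77 dB SPL.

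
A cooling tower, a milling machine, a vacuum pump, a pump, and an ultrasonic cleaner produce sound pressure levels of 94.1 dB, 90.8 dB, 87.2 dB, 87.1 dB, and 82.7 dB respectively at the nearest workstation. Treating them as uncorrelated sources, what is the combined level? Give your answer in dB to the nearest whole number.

97 dB

For uncorrelated sources the intensities add, so convert each level to linear form, sum, and take 10·log₁₀ of the total.
Σ 10^(L/10) = 10^(94.1/10) + 10^(90.8/10) + 10^(87.2/10) + 10^(87.1/10) + 10^(82.7/10) = 4.997e+09.
L_total = 10·log₁₀(4.997e+09) = 96.99 dB.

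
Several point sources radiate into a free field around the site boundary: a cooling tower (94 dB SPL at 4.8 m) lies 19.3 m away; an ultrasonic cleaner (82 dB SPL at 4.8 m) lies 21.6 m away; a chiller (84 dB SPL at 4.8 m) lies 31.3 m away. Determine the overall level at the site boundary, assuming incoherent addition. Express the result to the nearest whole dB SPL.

82 dB SPL

Apply inverse-square spreading to bring every level to the receiver, then sum 10^(L/10).
cooling tower: 94 − 20·log₁₀(19.3/4.8) = 94 − 12.09 = 81.91 dB SPL.
ultrasonic cleaner: 82 − 20·log₁₀(21.6/4.8) = 82 − 13.06 = 68.94 dB SPL.
chiller: 84 − 20·log₁₀(31.3/4.8) = 84 − 16.29 = 67.71 dB SPL.
Σ 10^(L/10) = 1.691e+08 → L_total = 10·log₁₀(1.691e+08) = 82.28 dB SPL.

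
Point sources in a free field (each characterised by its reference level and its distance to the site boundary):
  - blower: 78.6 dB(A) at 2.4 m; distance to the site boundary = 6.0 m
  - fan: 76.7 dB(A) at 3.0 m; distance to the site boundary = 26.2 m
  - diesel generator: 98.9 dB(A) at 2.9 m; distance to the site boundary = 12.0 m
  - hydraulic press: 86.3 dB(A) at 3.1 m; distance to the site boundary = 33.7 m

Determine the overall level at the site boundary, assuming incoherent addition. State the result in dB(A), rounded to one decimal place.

First find each source's level at the receiver (point-source: −20·log₁₀(r/r_ref)), then combine on an intensity basis.
blower: 78.6 − 20·log₁₀(6.0/2.4) = 78.6 − 7.96 = 70.64 dB(A).
fan: 76.7 − 20·log₁₀(26.2/3.0) = 76.7 − 18.82 = 57.88 dB(A).
diesel generator: 98.9 − 20·log₁₀(12.0/2.9) = 98.9 − 12.34 = 86.56 dB(A).
hydraulic press: 86.3 − 20·log₁₀(33.7/3.1) = 86.3 − 20.73 = 65.57 dB(A).
Σ 10^(L/10) = 4.692e+08 → L_total = 10·log₁₀(4.692e+08) = 86.71 dB(A).

86.7 dB(A)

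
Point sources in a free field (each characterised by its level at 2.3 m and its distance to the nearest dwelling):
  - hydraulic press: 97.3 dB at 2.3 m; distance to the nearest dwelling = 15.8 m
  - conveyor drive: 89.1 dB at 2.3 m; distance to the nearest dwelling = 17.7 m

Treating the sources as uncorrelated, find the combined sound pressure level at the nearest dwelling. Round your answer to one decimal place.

81.1 dB

Apply inverse-square spreading to bring every level to the receiver, then sum 10^(L/10).
hydraulic press: 97.3 − 20·log₁₀(15.8/2.3) = 97.3 − 16.74 = 80.56 dB.
conveyor drive: 89.1 − 20·log₁₀(17.7/2.3) = 89.1 − 17.72 = 71.38 dB.
Σ 10^(L/10) = 1.275e+08 → L_total = 10·log₁₀(1.275e+08) = 81.06 dB.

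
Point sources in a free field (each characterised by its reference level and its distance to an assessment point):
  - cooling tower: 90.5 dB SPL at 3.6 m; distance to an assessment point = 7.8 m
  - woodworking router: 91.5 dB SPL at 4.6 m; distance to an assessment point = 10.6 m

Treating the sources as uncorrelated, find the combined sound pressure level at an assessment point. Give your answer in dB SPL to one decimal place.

87.0 dB SPL

Apply inverse-square spreading to bring every level to the receiver, then sum 10^(L/10).
cooling tower: 90.5 − 20·log₁₀(7.8/3.6) = 90.5 − 6.72 = 83.78 dB SPL.
woodworking router: 91.5 − 20·log₁₀(10.6/4.6) = 91.5 − 7.25 = 84.25 dB SPL.
Σ 10^(L/10) = 5.050e+08 → L_total = 10·log₁₀(5.050e+08) = 87.03 dB SPL.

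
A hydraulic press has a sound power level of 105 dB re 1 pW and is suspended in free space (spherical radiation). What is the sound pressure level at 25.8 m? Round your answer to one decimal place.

65.8 dB

Free-field spherical radiation: L_p = L_w − 10·log₁₀(4π·r²), r = 25.8 m.
4π·r² = 8365 m², 10·log₁₀ of that is 39.224 dB.
L_p = 105 − 39.224 = 65.78 dB.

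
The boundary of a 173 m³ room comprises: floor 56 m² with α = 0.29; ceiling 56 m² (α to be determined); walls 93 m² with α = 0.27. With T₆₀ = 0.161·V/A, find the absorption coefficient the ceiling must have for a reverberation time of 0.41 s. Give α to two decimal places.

0.47

A = 0.161·V/T₆₀ = 0.161·173/0.41 = 67.93 m² sabins.
Absorption from the other surfaces = 56·0.29 + 93·0.27 = 41.35 m², so the ceiling must supply 26.58 m² over 56 m².
α = 26.58/56 = 0.475.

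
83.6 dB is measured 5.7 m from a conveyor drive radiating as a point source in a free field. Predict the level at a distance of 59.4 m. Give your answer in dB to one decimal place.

Point-source attenuation: ΔL = 20·log₁₀(r₂/r₁) = 20·log₁₀(59.4/5.7) = 20.358 dB.
L₂ = 83.6 − 20·log₁₀(59.4/5.7) = 83.6 − 20.358 = 63.24 dB.

63.2 dB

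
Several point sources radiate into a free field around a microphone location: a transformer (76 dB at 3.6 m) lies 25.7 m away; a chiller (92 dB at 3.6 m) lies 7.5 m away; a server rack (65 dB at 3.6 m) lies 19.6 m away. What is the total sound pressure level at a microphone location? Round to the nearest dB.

86 dB

Apply inverse-square spreading to bring every level to the receiver, then sum 10^(L/10).
transformer: 76 − 20·log₁₀(25.7/3.6) = 76 − 17.07 = 58.93 dB.
chiller: 92 − 20·log₁₀(7.5/3.6) = 92 − 6.38 = 85.62 dB.
server rack: 65 − 20·log₁₀(19.6/3.6) = 65 − 14.72 = 50.28 dB.
Σ 10^(L/10) = 3.660e+08 → L_total = 10·log₁₀(3.660e+08) = 85.64 dB.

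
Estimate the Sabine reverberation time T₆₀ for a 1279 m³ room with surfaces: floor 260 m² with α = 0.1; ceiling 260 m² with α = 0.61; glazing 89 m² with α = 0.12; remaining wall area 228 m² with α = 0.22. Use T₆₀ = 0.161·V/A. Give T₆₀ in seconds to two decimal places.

0.84 s

Total absorption A = 260·0.1 + 260·0.61 + 89·0.12 + 228·0.22 = 245.44 m² sabins.
T₆₀ = 0.161 × 1279 / 245.44 = 0.839 s.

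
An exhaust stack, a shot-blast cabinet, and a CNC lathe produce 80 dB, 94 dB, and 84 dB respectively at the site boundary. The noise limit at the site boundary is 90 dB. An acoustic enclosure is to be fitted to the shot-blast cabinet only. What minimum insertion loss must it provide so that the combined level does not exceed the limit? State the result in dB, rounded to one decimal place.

Fixed contribution from the other sources: Σ 10^(L/10) = 10^(80/10) + 10^(84/10) = 3.512e+08 (85.46 dB).
The limit corresponds to 10^(90/10) = 1.000e+09; subtracting the fixed part leaves 6.488e+08 for the shot-blast cabinet, i.e. 88.12 dB.
So the shot-blast cabinet must be reduced from 94 to 88.12 dB: IL = 5.88 dB.

5.9 dB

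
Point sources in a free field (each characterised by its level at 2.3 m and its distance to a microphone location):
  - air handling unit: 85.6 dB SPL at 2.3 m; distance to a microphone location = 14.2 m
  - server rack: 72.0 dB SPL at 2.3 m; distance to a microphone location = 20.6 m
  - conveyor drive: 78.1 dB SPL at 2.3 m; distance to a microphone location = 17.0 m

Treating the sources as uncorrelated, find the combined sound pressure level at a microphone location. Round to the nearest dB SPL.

First find each source's level at the receiver (point-source: −20·log₁₀(r/r_ref)), then combine on an intensity basis.
air handling unit: 85.6 − 20·log₁₀(14.2/2.3) = 85.6 − 15.81 = 69.79 dB SPL.
server rack: 72.0 − 20·log₁₀(20.6/2.3) = 72.0 − 19.04 = 52.96 dB SPL.
conveyor drive: 78.1 − 20·log₁₀(17.0/2.3) = 78.1 − 17.37 = 60.73 dB SPL.
Σ 10^(L/10) = 1.090e+07 → L_total = 10·log₁₀(1.090e+07) = 70.38 dB SPL.

70 dB SPL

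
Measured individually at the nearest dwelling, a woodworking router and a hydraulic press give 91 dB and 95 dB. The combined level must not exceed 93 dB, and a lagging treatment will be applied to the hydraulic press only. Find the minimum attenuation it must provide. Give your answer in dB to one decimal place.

The untreated sources together contribute 10^(91/10) = 1.259e+09, i.e. 91.00 dB.
The limit corresponds to 10^(93/10) = 1.995e+09; subtracting the fixed part leaves 7.363e+08 for the hydraulic press, i.e. 88.67 dB.
So the hydraulic press must be reduced from 95 to 88.67 dB: IL = 6.33 dB.

6.3 dB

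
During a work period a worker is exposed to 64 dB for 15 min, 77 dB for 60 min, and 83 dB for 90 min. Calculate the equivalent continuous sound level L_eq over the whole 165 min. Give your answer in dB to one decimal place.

Weight each interval's intensity by its duration and average over T = 165 min:
Σ tᵢ·10^(Lᵢ/10) = 15·10^(64/10) + 60·10^(77/10) + 90·10^(83/10) = 2.100e+10.
L_eq = 10·log₁₀(2.100e+10/165) = 81.05 dB.

81.0 dB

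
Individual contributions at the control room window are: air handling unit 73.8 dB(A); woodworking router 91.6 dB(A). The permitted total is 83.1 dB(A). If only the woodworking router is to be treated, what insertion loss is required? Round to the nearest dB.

9 dB

Fixed contribution from the other source: Σ 10^(L/10) = 10^(73.8/10) = 2.399e+07 (73.80 dB(A)).
The limit corresponds to 10^(83.1/10) = 2.042e+08; subtracting the fixed part leaves 1.802e+08 for the woodworking router, i.e. 82.56 dB(A).
So the woodworking router must be reduced from 91.6 to 82.56 dB(A): IL = 9.04 dB.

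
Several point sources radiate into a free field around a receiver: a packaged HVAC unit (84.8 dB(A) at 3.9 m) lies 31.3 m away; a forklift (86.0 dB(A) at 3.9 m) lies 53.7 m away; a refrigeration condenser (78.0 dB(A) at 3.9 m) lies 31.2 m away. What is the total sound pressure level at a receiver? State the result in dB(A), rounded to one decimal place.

Propagate each source to the receiver with L = L_ref − 20·log₁₀(r/r_ref), then add intensities.
packaged HVAC unit: 84.8 − 20·log₁₀(31.3/3.9) = 84.8 − 18.09 = 66.71 dB(A).
forklift: 86.0 − 20·log₁₀(53.7/3.9) = 86.0 − 22.78 = 63.22 dB(A).
refrigeration condenser: 78.0 − 20·log₁₀(31.2/3.9) = 78.0 − 18.06 = 59.94 dB(A).
Σ 10^(L/10) = 7.774e+06 → L_total = 10·log₁₀(7.774e+06) = 68.91 dB(A).

68.9 dB(A)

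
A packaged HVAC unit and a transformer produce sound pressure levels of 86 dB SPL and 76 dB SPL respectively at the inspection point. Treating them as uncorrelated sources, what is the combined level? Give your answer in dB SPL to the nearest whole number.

86 dB SPL

Incoherent sources combine by intensity addition: L_total = 10·log₁₀(Σ 10^(L_i/10)).
Σ 10^(L/10) = 10^(86/10) + 10^(76/10) = 4.379e+08.
L_total = 10·log₁₀(4.379e+08) = 86.41 dB SPL.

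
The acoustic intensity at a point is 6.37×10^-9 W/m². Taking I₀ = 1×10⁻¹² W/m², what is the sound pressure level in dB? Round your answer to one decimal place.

38.0 dB

I/I₀ = 6.37×10^-9/10⁻¹² = 6.37×10^3, and L = 10·log₁₀(I/I₀).
L = 10·(0.8041 + 3) = 38.04 dB.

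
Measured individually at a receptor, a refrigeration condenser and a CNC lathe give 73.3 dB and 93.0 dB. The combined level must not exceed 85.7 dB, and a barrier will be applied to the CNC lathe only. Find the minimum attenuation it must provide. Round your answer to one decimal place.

7.6 dB

The untreated sources together contribute 10^(73.3/10) = 2.138e+07, i.e. 73.30 dB.
To meet 85.7 dB overall, the treated CNC lathe may contribute at most 10^(85.7/10) − 2.138e+07 = 3.502e+08, i.e. 85.44 dB.
Required insertion loss = 93.0 − 85.44 = 7.56 dB.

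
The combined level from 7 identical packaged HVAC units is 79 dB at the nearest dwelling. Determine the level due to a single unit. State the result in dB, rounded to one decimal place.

7 equal contributions raise the level by 10·log₁₀ 7 = 8.451 dB, so each unit alone gives 79 − 8.451.

70.5 dB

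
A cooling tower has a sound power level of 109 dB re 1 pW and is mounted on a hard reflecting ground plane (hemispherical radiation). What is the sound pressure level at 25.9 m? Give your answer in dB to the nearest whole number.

The power spreads over a hemisphere of area 2π·r², so L_p = L_w − 10·log₁₀(2π·r²).
2π·r² = 4215 m², 10·log₁₀ of that is 36.248 dB.
L_p = 109 − 36.248 = 72.75 dB.

73 dB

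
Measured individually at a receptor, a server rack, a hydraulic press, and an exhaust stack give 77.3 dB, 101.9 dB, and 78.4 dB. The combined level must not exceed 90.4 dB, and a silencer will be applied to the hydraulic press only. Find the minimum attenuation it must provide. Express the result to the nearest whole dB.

12 dB

Everything except the hydraulic press sums to 10^(77.3/10) + 10^(78.4/10) = 1.229e+08 in linear terms, 80.90 dB.
The limit corresponds to 10^(90.4/10) = 1.096e+09; subtracting the fixed part leaves 9.736e+08 for the hydraulic press, i.e. 89.88 dB.
Required insertion loss = 101.9 − 89.88 = 12.02 dB.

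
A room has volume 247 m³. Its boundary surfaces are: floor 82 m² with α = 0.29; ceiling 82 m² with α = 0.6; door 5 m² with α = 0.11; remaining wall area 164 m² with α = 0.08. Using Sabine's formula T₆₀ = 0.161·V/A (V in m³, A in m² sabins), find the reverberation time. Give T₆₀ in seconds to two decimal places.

0.46 s

Summing Sᵢαᵢ: 82·0.29 + 82·0.6 + 5·0.11 + 164·0.08 = 86.65 m².
T₆₀ = 0.161·V/A = 0.161·247/86.65 = 0.459 s.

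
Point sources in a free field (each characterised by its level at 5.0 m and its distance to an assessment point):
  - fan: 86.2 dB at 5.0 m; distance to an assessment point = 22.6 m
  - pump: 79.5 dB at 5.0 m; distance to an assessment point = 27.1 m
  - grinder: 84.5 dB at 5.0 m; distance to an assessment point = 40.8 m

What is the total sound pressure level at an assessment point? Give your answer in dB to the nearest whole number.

74 dB

Apply inverse-square spreading to bring every level to the receiver, then sum 10^(L/10).
fan: 86.2 − 20·log₁₀(22.6/5.0) = 86.2 − 13.10 = 73.10 dB.
pump: 79.5 − 20·log₁₀(27.1/5.0) = 79.5 − 14.68 = 64.82 dB.
grinder: 84.5 − 20·log₁₀(40.8/5.0) = 84.5 − 18.23 = 66.27 dB.
Σ 10^(L/10) = 2.767e+07 → L_total = 10·log₁₀(2.767e+07) = 74.42 dB.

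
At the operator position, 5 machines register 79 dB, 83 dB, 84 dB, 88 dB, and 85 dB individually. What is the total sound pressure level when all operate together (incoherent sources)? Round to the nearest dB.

Incoherent sources combine by intensity addition: L_total = 10·log₁₀(Σ 10^(L_i/10)).
Σ 10^(L/10) = 10^(79/10) + 10^(83/10) + 10^(84/10) + 10^(88/10) + 10^(85/10) = 1.477e+09.
L_total = 10·log₁₀(1.477e+09) = 91.69 dB.

92 dB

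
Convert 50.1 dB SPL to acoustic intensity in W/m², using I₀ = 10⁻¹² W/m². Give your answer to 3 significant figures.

1.02e-07 W/m²

I = I₀·10^(L/10) = 10⁻¹² × 10^(50.1/10) = 10^(-6.990).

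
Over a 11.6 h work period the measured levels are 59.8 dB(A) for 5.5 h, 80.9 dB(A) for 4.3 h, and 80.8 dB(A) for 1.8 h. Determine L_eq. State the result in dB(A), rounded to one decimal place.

L_eq = 10·log₁₀[(1/T)·Σ tᵢ·10^(Lᵢ/10)] with T = 11.6 h.
Σ tᵢ·10^(Lᵢ/10) = 5.5·10^(59.8/10) + 4.3·10^(80.9/10) + 1.8·10^(80.8/10) = 7.507e+08.
L_eq = 10·log₁₀(7.507e+08/11.6) = 78.11 dB(A).

78.1 dB(A)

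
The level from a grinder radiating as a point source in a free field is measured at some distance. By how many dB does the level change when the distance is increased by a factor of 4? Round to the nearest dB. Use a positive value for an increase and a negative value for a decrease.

-12 dB

A point source loses 6 dB per doubling of distance; generally ΔL = −20·log₁₀(r₂/r₁).
ΔL = −20·log₁₀(4) = -12.04 dB.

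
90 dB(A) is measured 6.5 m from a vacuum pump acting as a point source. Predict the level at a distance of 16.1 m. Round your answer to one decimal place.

82.1 dB(A)

Point-source attenuation: ΔL = 20·log₁₀(r₂/r₁) = 20·log₁₀(16.1/6.5) = 7.878 dB.
L₂ = 90 − 20·log₁₀(16.1/6.5) = 90 − 7.878 = 82.12 dB(A).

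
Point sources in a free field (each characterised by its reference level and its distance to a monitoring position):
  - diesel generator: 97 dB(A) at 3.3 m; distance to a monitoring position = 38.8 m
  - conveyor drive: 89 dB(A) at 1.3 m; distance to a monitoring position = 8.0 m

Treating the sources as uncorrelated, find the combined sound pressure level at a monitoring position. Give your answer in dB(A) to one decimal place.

77.6 dB(A)

Apply inverse-square spreading to bring every level to the receiver, then sum 10^(L/10).
diesel generator: 97 − 20·log₁₀(38.8/3.3) = 97 − 21.41 = 75.59 dB(A).
conveyor drive: 89 − 20·log₁₀(8.0/1.3) = 89 − 15.78 = 73.22 dB(A).
Σ 10^(L/10) = 5.723e+07 → L_total = 10·log₁₀(5.723e+07) = 77.58 dB(A).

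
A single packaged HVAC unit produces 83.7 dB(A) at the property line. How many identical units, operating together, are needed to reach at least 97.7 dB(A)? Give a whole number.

26

N identical sources give L₁ + 10·log₁₀ N, so require 10·log₁₀ N ≥ 97.7 − 83.7 = 14.0 dB.
N ≥ 10^(14.0/10) = 25.119, so N = 26.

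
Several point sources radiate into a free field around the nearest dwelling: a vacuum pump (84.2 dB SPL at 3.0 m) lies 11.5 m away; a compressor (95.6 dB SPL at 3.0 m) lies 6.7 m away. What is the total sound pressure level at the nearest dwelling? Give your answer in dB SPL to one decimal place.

88.7 dB SPL

Apply inverse-square spreading to bring every level to the receiver, then sum 10^(L/10).
vacuum pump: 84.2 − 20·log₁₀(11.5/3.0) = 84.2 − 11.67 = 72.53 dB SPL.
compressor: 95.6 − 20·log₁₀(6.7/3.0) = 95.6 − 6.98 = 88.62 dB SPL.
Σ 10^(L/10) = 7.458e+08 → L_total = 10·log₁₀(7.458e+08) = 88.73 dB SPL.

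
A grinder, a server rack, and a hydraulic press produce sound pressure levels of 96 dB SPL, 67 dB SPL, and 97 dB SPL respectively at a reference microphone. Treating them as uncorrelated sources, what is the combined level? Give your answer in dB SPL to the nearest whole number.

For uncorrelated sources the intensities add, so convert each level to linear form, sum, and take 10·log₁₀ of the total.
Σ 10^(L/10) = 10^(96/10) + 10^(67/10) + 10^(97/10) = 8.998e+09.
L_total = 10·log₁₀(8.998e+09) = 99.54 dB SPL.

100 dB SPL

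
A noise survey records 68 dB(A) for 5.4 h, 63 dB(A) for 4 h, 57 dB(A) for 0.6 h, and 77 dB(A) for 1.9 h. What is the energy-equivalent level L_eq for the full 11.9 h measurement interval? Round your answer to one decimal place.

70.6 dB(A)

The energy average is taken in the linear domain: L_eq = 10·log₁₀[(Σ tᵢ·10^(Lᵢ/10))/T], T = 11.9 h.
Σ tᵢ·10^(Lᵢ/10) = 5.4·10^(68/10) + 4·10^(63/10) + 0.6·10^(57/10) + 1.9·10^(77/10) = 1.376e+08.
L_eq = 10·log₁₀(1.376e+08/11.9) = 70.63 dB(A).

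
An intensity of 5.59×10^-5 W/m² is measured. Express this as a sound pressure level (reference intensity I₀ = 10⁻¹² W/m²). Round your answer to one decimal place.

Dividing by I₀ shifts the exponent by 12: I/I₀ = 5.59×10^7.
L = 10·(0.7474 + 7) = 77.47 dB.

77.5 dB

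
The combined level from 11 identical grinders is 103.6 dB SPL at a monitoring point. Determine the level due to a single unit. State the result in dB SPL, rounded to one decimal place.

93.2 dB SPL

For N identical incoherent sources L_total = L₁ + 10·log₁₀ N, so L₁ = 103.6 − 10·log₁₀(11) = 103.6 − 10.414.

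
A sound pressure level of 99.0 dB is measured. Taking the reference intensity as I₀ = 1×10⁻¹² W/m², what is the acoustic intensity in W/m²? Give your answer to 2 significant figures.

I/I₀ = 10^(99.0/10) = 7.943e+09, so I = 7.943e+09 × 10⁻¹² W/m².

0.0079 W/m²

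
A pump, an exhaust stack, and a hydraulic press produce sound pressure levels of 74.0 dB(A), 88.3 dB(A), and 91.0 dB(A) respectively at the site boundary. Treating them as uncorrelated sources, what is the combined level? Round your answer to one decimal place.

92.9 dB(A)

Incoherent sources combine by intensity addition: L_total = 10·log₁₀(Σ 10^(L_i/10)).
Σ 10^(L/10) = 10^(74.0/10) + 10^(88.3/10) + 10^(91.0/10) = 1.960e+09.
L_total = 10·log₁₀(1.960e+09) = 92.92 dB(A).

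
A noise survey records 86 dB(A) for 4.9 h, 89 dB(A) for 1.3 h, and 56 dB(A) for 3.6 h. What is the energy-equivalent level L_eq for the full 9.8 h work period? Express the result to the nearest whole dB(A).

Weight each interval's intensity by its duration and average over T = 9.8 h:
Σ tᵢ·10^(Lᵢ/10) = 4.9·10^(86/10) + 1.3·10^(89/10) + 3.6·10^(56/10) = 2.985e+09.
L_eq = 10·log₁₀(2.985e+09/9.8) = 84.84 dB(A).

85 dB(A)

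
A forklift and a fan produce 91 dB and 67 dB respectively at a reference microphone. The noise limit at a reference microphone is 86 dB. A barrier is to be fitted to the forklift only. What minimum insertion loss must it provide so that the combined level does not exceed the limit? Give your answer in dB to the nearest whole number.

5 dB

Fixed contribution from the other source: Σ 10^(L/10) = 10^(67/10) = 5.012e+06 (67.00 dB).
To meet 86 dB overall, the treated forklift may contribute at most 10^(86/10) − 5.012e+06 = 3.931e+08, i.e. 85.94 dB.
So the forklift must be reduced from 91 to 85.94 dB: IL = 5.06 dB.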